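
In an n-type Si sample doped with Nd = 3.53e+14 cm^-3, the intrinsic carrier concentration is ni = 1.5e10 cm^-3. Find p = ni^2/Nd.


Step 1: Since Nd >> ni, n ≈ Nd = 3.53e+14 cm^-3
Step 2: p = ni^2 / n = (1.5e10)^2 / 3.53e+14
Step 3: p = 2.25e20 / 3.53e+14 = 6.37e+05 cm^-3

6.37e+05


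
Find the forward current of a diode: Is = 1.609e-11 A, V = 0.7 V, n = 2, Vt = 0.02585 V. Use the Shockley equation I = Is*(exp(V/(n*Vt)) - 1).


Step 1: V/(n*Vt) = 0.7/(2*0.02585) = 13.5397
Step 2: exp(13.5397) = 7.5896e+05
Step 3: I = 1.609e-11 * (7.5896e+05 - 1) = 1.22e-05 A

1.22e-05


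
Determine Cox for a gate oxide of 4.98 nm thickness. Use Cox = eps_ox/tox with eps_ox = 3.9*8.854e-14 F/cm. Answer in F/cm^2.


Step 1: eps_ox = 3.9 * 8.854e-14 = 3.45306e-13 F/cm
Step 2: tox in cm = 4.98 nm * 1e-7 = 4.9800e-07 cm
Step 3: Cox = 3.45306e-13 / 4.9800e-07 = 6.93e-07 F/cm^2

6.93e-07


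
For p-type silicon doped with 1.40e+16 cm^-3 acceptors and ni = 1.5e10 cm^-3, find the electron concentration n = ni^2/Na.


Step 1: Majority hole concentration p ≈ Na = 1.40e+16 cm^-3
Step 2: n = ni^2 / Na = (1.5e10)^2 / 1.40e+16
Step 3: n = 1.61e+04 cm^-3

1.61e+04


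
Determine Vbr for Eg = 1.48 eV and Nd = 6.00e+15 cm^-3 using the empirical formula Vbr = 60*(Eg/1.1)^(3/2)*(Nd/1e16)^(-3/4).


Step 1: Eg/1.1 = 1.48/1.1 = 1.345455
Step 2: (Eg/1.1)^1.5 = 1.345455^1.5 = 1.560644
Step 3: (Nd/1e16)^(-0.75) = (0.6)^(-0.75) = 1.466853
Step 4: Vbr = 60 * 1.560644 * 1.466853 = 137.4 V

137.4


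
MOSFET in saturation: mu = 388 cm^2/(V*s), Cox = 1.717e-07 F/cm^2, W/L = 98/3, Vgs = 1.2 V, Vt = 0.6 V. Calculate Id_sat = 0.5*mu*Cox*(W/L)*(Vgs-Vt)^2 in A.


Step 1: Overdrive voltage Vov = Vgs - Vt = 1.2 - 0.6 = 0.6 V
Step 2: W/L = 98/3 = 32.6667
Step 3: Id = 0.5 * 388 * 1.717e-07 * 32.6667 * 0.6^2
Step 4: Id = 3.92e-04 A

3.92e-04


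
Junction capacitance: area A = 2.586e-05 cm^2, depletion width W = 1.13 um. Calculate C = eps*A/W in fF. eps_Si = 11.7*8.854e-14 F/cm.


Step 1: eps_Si = 11.7 * 8.854e-14 = 1.035918e-12 F/cm
Step 2: W in cm = 1.13 * 1e-4 = 1.13e-04 cm
Step 3: C = 1.035918e-12 * 2.586e-05 / 1.13e-04 = 2.370694e-13 F
Step 4: C = 237.07 fF

237.07


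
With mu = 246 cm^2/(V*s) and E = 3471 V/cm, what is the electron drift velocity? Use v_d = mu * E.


Step 1: v_d = mu * E
Step 2: v_d = 246 * 3471 = 853866
Step 3: v_d = 8.54e+05 cm/s

8.54e+05


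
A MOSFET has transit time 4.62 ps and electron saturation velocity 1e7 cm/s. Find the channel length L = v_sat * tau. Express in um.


Step 1: tau in seconds = 4.62 ps * 1e-12 = 4.6200e-12 s
Step 2: L = v_sat * tau = 1e7 * 4.6200e-12 = 4.6200e-05 cm
Step 3: L in um = 4.6200e-05 * 1e4 = 0.462 um

0.462


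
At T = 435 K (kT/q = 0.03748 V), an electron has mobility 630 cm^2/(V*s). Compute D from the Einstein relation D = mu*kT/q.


Step 1: D = mu * (kT/q)
Step 2: D = 630 * 0.03748
Step 3: D = 23.61 cm^2/s

23.61


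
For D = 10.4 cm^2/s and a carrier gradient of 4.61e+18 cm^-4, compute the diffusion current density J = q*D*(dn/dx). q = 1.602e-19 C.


Step 1: J = q * D * (dn/dx)
Step 2: J = 1.602e-19 * 10.4 * 4.61e+18
Step 3: J = 7.68e+00 A/cm^2

7.68e+00


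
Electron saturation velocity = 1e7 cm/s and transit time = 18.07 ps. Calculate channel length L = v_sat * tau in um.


Step 1: tau in seconds = 18.07 ps * 1e-12 = 1.8070e-11 s
Step 2: L = v_sat * tau = 1e7 * 1.8070e-11 = 1.8070e-04 cm
Step 3: L in um = 1.8070e-04 * 1e4 = 1.807 um

1.807


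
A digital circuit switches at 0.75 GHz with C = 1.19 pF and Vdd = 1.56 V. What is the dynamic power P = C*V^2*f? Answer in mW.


Step 1: V^2 = 1.56^2 = 2.4336 V^2
Step 2: P = C*V^2*f = 1.19e-12 F * 2.4336 * 0.75e9 Hz
Step 3: P = 2.171988e-03 W
Step 4: P = 2.172 mW

2.172


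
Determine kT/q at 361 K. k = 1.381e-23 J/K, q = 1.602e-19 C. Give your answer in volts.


Step 1: kT = 1.381e-23 * 361 = 4.98541e-21 J
Step 2: Vt = kT/q = 4.98541e-21 / 1.602e-19
Step 3: Vt = 0.03112 V

0.03112


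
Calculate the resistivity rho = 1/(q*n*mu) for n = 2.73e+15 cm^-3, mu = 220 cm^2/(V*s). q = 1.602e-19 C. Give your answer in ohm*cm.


Step 1: sigma = q * n * mu = 1.602e-19 * 2.73e+15 * 220 = 9.62161e-02 S/cm
Step 2: rho = 1 / sigma = 1 / 9.62161e-02 = 10.39 ohm*cm

10.39


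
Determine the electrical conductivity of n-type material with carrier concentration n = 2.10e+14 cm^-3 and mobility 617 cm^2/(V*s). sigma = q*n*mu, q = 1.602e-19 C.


Step 1: sigma = q * n * mu
Step 2: sigma = 1.602e-19 * 2.10e+14 * 617
Step 3: sigma = 2.076e-02 S/cm

2.076e-02


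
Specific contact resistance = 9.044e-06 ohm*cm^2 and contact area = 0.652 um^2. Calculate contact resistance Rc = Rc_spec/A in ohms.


Step 1: Convert area to cm^2: 0.652 um^2 = 6.5200e-09 cm^2
Step 2: Rc = Rc_spec / A = 9.044e-06 / 6.5200e-09
Step 3: Rc = 1.39e+03 ohms

1.39e+03


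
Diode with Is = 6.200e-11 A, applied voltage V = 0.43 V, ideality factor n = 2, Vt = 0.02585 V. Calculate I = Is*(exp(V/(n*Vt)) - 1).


Step 1: V/(n*Vt) = 0.43/(2*0.02585) = 8.3172
Step 2: exp(8.3172) = 4.0937e+03
Step 3: I = 6.200e-11 * (4.0937e+03 - 1) = 2.54e-07 A

2.54e-07


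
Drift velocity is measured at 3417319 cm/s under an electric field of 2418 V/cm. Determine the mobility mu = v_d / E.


Step 1: mu = v_d / E
Step 2: mu = 3417319 / 2418
Step 3: mu = 1413.28 cm^2/(V*s)

1413.28


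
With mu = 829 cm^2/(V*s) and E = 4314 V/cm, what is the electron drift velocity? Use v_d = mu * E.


Step 1: v_d = mu * E
Step 2: v_d = 829 * 4314 = 3576306
Step 3: v_d = 3.58e+06 cm/s

3.58e+06


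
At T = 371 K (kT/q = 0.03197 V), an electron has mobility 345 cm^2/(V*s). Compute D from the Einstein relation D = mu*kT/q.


Step 1: D = mu * (kT/q)
Step 2: D = 345 * 0.03197
Step 3: D = 11.03 cm^2/s

11.03


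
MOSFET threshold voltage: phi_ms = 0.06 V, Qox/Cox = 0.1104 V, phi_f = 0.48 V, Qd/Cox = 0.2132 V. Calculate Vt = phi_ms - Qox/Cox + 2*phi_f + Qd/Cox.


Step 1: Vt = phi_ms - Qox/Cox + 2*phi_f + Qd/Cox
Step 2: Vt = 0.06 - 0.1104 + 2*0.48 + 0.2132
Step 3: Vt = 0.06 - 0.1104 + 0.96 + 0.2132
Step 4: Vt = 1.1228 V

1.1228


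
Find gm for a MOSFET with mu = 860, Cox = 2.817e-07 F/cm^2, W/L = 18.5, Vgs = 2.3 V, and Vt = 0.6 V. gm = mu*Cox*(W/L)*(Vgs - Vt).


Step 1: Vov = Vgs - Vt = 2.3 - 0.6 = 1.7 V
Step 2: gm = mu * Cox * (W/L) * Vov
Step 3: gm = 860 * 2.817e-07 * 18.5 * 1.7 = 7.62e-03 S

7.62e-03


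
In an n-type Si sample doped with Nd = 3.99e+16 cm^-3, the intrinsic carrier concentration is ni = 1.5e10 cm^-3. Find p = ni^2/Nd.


Step 1: Since Nd >> ni, n ≈ Nd = 3.99e+16 cm^-3
Step 2: p = ni^2 / n = (1.5e10)^2 / 3.99e+16
Step 3: p = 2.25e20 / 3.99e+16 = 5.64e+03 cm^-3

5.64e+03


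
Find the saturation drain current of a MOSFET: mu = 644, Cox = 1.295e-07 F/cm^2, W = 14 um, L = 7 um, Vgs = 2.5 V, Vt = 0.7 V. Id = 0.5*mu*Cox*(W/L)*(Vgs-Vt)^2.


Step 1: Overdrive voltage Vov = Vgs - Vt = 2.5 - 0.7 = 1.8 V
Step 2: W/L = 14/7 = 2
Step 3: Id = 0.5 * 644 * 1.295e-07 * 2 * 1.8^2
Step 4: Id = 2.70e-04 A

2.70e-04


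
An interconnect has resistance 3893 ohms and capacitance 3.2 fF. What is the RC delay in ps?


Step 1: tau = R * C
Step 2: tau = 3893 * 3.2 fF = 3893 * 3.2e-15 F
Step 3: tau = 1.24576e-11 s = 12.4576 ps

12.4576


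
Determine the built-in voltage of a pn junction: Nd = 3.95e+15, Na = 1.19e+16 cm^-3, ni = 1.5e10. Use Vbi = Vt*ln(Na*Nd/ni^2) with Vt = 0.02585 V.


Step 1: Compute Na*Nd/ni^2 = 1.19e+16 * 3.95e+15 / (1.5e10)^2 = 2.0891e+11
Step 2: ln(2.0891e+11) = 26.0652
Step 3: Vbi = 0.02585 * 26.0652 = 0.674 V

0.674


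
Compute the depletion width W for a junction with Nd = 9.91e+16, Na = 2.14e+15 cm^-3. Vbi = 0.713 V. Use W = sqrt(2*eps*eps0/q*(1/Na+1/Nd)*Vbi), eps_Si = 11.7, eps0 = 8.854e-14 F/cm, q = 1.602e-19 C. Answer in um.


Step 1: 1/Na + 1/Nd = 1/2.14e+15 + 1/9.91e+16 = 4.77381e-16
Step 2: 2*eps*eps0/q = 2*11.7*8.854e-14/1.602e-19 = 1.293281e+07
Step 3: W^2 = 1.293281e+07 * 4.77381e-16 * 0.713 = 4.40197e-09
Step 4: W = sqrt(4.40197e-09) = 6.635e-05 cm = 0.6635 um

0.6635


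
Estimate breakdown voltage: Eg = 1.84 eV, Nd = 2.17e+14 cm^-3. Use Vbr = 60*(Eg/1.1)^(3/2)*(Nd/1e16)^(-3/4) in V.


Step 1: Eg/1.1 = 1.84/1.1 = 1.672727
Step 2: (Eg/1.1)^1.5 = 1.672727^1.5 = 2.163404
Step 3: (Nd/1e16)^(-0.75) = (0.0217)^(-0.75) = 17.687042
Step 4: Vbr = 60 * 2.163404 * 17.687042 = 2295.9 V

2295.9


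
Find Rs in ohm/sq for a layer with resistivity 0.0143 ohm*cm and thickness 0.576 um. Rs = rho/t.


Step 1: Convert thickness to cm: t = 0.576 um = 5.7600e-05 cm
Step 2: Rs = rho / t = 0.0143 / 5.7600e-05
Step 3: Rs = 248.3 ohm/sq

248.3


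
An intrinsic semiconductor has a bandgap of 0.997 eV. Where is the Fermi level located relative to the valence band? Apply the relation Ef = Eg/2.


Step 1: For an intrinsic semiconductor, the Fermi level sits at midgap.
Step 2: Ef = Eg / 2 = 0.997 / 2 = 0.4985 eV

0.4985


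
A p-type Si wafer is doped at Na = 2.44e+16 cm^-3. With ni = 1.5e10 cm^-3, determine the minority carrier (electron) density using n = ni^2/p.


Step 1: Majority hole concentration p ≈ Na = 2.44e+16 cm^-3
Step 2: n = ni^2 / Na = (1.5e10)^2 / 2.44e+16
Step 3: n = 9.22e+03 cm^-3

9.22e+03


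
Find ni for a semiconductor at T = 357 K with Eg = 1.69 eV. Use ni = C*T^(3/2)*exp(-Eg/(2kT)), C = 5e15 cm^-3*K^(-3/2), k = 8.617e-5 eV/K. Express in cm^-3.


Step 1: Compute kT = 8.617e-5 * 357 = 0.03076269 eV
Step 2: Exponent = -Eg/(2kT) = -1.69/(2*0.03076269) = -27.46834
Step 3: T^(3/2) = 357^1.5 = 6745.32
Step 4: ni = 5e15 * 6745.32 * exp(-27.46834) = 3.97e+07 cm^-3

3.97e+07


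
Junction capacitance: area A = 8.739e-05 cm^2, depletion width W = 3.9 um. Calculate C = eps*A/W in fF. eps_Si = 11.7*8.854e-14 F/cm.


Step 1: eps_Si = 11.7 * 8.854e-14 = 1.035918e-12 F/cm
Step 2: W in cm = 3.9 * 1e-4 = 3.90e-04 cm
Step 3: C = 1.035918e-12 * 8.739e-05 / 3.90e-04 = 2.321253e-13 F
Step 4: C = 232.13 fF

232.13


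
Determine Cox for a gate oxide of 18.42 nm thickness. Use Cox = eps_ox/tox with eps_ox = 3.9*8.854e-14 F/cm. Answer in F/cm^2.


Step 1: eps_ox = 3.9 * 8.854e-14 = 3.45306e-13 F/cm
Step 2: tox in cm = 18.42 nm * 1e-7 = 1.8420e-06 cm
Step 3: Cox = 3.45306e-13 / 1.8420e-06 = 1.87e-07 F/cm^2

1.87e-07


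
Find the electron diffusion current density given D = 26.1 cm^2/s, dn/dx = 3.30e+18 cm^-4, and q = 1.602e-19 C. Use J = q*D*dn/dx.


Step 1: J = q * D * (dn/dx)
Step 2: J = 1.602e-19 * 26.1 * 3.30e+18
Step 3: J = 1.38e+01 A/cm^2

1.38e+01


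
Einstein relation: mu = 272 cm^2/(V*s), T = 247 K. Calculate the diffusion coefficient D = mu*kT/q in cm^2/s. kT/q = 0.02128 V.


Step 1: D = mu * (kT/q)
Step 2: D = 272 * 0.02128
Step 3: D = 5.79 cm^2/s

5.79


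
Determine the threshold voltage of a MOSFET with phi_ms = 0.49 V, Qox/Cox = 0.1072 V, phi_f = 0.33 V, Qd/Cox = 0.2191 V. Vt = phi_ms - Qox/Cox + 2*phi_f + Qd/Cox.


Step 1: Vt = phi_ms - Qox/Cox + 2*phi_f + Qd/Cox
Step 2: Vt = 0.49 - 0.1072 + 2*0.33 + 0.2191
Step 3: Vt = 0.49 - 0.1072 + 0.66 + 0.2191
Step 4: Vt = 1.2619 V

1.2619


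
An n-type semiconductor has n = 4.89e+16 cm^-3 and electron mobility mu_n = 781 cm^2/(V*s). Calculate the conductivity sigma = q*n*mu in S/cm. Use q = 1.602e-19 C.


Step 1: sigma = q * n * mu
Step 2: sigma = 1.602e-19 * 4.89e+16 * 781
Step 3: sigma = 6.118e+00 S/cm

6.118e+00


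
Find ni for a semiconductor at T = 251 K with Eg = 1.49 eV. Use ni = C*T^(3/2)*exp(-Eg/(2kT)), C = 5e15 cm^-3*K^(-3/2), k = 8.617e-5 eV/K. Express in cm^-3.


Step 1: Compute kT = 8.617e-5 * 251 = 0.02162867 eV
Step 2: Exponent = -Eg/(2kT) = -1.49/(2*0.02162867) = -34.44502
Step 3: T^(3/2) = 251^1.5 = 3976.59
Step 4: ni = 5e15 * 3976.59 * exp(-34.44502) = 2.18e+04 cm^-3

2.18e+04


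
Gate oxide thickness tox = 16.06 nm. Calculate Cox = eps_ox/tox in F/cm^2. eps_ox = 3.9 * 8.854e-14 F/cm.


Step 1: eps_ox = 3.9 * 8.854e-14 = 3.45306e-13 F/cm
Step 2: tox in cm = 16.06 nm * 1e-7 = 1.6060e-06 cm
Step 3: Cox = 3.45306e-13 / 1.6060e-06 = 2.15e-07 F/cm^2

2.15e-07


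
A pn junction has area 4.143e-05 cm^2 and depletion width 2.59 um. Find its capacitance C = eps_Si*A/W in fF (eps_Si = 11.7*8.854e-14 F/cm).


Step 1: eps_Si = 11.7 * 8.854e-14 = 1.035918e-12 F/cm
Step 2: W in cm = 2.59 * 1e-4 = 2.59e-04 cm
Step 3: C = 1.035918e-12 * 4.143e-05 / 2.59e-04 = 1.657069e-13 F
Step 4: C = 165.71 fF

165.71


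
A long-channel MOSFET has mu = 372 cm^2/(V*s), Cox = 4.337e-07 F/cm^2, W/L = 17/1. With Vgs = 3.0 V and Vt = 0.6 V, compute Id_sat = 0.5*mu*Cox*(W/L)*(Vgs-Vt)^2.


Step 1: Overdrive voltage Vov = Vgs - Vt = 3.0 - 0.6 = 2.4 V
Step 2: W/L = 17/1 = 17
Step 3: Id = 0.5 * 372 * 4.337e-07 * 17 * 2.4^2
Step 4: Id = 7.90e-03 A

7.90e-03


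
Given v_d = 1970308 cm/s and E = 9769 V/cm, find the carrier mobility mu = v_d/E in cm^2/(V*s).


Step 1: mu = v_d / E
Step 2: mu = 1970308 / 9769
Step 3: mu = 201.69 cm^2/(V*s)

201.69


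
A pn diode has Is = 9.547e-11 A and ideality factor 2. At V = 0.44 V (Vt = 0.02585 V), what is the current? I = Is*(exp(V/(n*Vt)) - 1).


Step 1: V/(n*Vt) = 0.44/(2*0.02585) = 8.5106
Step 2: exp(8.5106) = 4.9671e+03
Step 3: I = 9.547e-11 * (4.9671e+03 - 1) = 4.74e-07 A

4.74e-07


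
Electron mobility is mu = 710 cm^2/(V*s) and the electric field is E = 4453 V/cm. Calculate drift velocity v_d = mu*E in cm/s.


Step 1: v_d = mu * E
Step 2: v_d = 710 * 4453 = 3161630
Step 3: v_d = 3.16e+06 cm/s

3.16e+06


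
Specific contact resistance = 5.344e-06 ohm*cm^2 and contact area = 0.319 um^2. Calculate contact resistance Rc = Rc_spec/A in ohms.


Step 1: Convert area to cm^2: 0.319 um^2 = 3.1900e-09 cm^2
Step 2: Rc = Rc_spec / A = 5.344e-06 / 3.1900e-09
Step 3: Rc = 1.68e+03 ohms

1.68e+03


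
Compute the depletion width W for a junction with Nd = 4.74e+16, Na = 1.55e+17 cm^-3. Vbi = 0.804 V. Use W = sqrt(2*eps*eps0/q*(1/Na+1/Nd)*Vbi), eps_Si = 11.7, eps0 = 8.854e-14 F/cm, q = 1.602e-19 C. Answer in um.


Step 1: 1/Na + 1/Nd = 1/1.55e+17 + 1/4.74e+16 = 2.75487e-17
Step 2: 2*eps*eps0/q = 2*11.7*8.854e-14/1.602e-19 = 1.293281e+07
Step 3: W^2 = 1.293281e+07 * 2.75487e-17 * 0.804 = 2.86451e-10
Step 4: W = sqrt(2.86451e-10) = 1.692e-05 cm = 0.1692 um

0.1692


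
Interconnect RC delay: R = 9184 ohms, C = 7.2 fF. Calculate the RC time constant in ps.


Step 1: tau = R * C
Step 2: tau = 9184 * 7.2 fF = 9184 * 7.2e-15 F
Step 3: tau = 6.61248e-11 s = 66.1248 ps

66.1248


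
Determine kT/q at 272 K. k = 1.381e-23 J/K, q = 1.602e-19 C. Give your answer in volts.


Step 1: kT = 1.381e-23 * 272 = 3.75632e-21 J
Step 2: Vt = kT/q = 3.75632e-21 / 1.602e-19
Step 3: Vt = 0.02345 V

0.02345


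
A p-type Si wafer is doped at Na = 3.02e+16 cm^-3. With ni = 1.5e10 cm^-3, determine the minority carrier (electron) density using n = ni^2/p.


Step 1: Majority hole concentration p ≈ Na = 3.02e+16 cm^-3
Step 2: n = ni^2 / Na = (1.5e10)^2 / 3.02e+16
Step 3: n = 7.45e+03 cm^-3

7.45e+03


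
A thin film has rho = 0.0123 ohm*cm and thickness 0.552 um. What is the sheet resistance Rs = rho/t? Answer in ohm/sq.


Step 1: Convert thickness to cm: t = 0.552 um = 5.5200e-05 cm
Step 2: Rs = rho / t = 0.0123 / 5.5200e-05
Step 3: Rs = 222.8 ohm/sq

222.8


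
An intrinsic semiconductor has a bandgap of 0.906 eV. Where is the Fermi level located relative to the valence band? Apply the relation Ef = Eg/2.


Step 1: For an intrinsic semiconductor, the Fermi level sits at midgap.
Step 2: Ef = Eg / 2 = 0.906 / 2 = 0.453 eV

0.453


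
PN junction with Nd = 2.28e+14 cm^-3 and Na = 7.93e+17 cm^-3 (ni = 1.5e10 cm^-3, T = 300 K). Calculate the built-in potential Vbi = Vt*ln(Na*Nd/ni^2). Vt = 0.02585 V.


Step 1: Compute Na*Nd/ni^2 = 7.93e+17 * 2.28e+14 / (1.5e10)^2 = 8.0357e+11
Step 2: ln(8.0357e+11) = 27.4123
Step 3: Vbi = 0.02585 * 27.4123 = 0.709 V

0.709


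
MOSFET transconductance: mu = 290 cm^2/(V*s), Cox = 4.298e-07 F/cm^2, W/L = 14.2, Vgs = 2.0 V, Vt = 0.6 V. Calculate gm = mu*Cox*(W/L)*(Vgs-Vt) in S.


Step 1: Vov = Vgs - Vt = 2.0 - 0.6 = 1.4 V
Step 2: gm = mu * Cox * (W/L) * Vov
Step 3: gm = 290 * 4.298e-07 * 14.2 * 1.4 = 2.48e-03 S

2.48e-03


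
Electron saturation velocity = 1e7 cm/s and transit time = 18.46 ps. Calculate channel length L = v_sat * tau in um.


Step 1: tau in seconds = 18.46 ps * 1e-12 = 1.8460e-11 s
Step 2: L = v_sat * tau = 1e7 * 1.8460e-11 = 1.8460e-04 cm
Step 3: L in um = 1.8460e-04 * 1e4 = 1.846 um

1.846


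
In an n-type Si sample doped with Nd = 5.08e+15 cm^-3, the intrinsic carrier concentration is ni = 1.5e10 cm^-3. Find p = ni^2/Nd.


Step 1: Since Nd >> ni, n ≈ Nd = 5.08e+15 cm^-3
Step 2: p = ni^2 / n = (1.5e10)^2 / 5.08e+15
Step 3: p = 2.25e20 / 5.08e+15 = 4.43e+04 cm^-3

4.43e+04


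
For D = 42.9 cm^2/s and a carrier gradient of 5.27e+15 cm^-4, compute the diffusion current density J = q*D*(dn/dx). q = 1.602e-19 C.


Step 1: J = q * D * (dn/dx)
Step 2: J = 1.602e-19 * 42.9 * 5.27e+15
Step 3: J = 3.62e-02 A/cm^2

3.62e-02


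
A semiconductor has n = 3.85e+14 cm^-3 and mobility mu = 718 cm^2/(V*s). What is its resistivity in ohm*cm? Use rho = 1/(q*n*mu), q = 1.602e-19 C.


Step 1: sigma = q * n * mu = 1.602e-19 * 3.85e+14 * 718 = 4.42841e-02 S/cm
Step 2: rho = 1 / sigma = 1 / 4.42841e-02 = 22.58 ohm*cm

22.58


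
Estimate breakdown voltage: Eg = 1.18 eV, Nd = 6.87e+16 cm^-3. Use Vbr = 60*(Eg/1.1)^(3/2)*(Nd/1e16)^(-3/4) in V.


Step 1: Eg/1.1 = 1.18/1.1 = 1.072727
Step 2: (Eg/1.1)^1.5 = 1.072727^1.5 = 1.111051
Step 3: (Nd/1e16)^(-0.75) = (6.87)^(-0.75) = 0.235658
Step 4: Vbr = 60 * 1.111051 * 0.235658 = 15.7 V

15.7


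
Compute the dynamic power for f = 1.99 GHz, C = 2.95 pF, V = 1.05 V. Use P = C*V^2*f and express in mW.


Step 1: V^2 = 1.05^2 = 1.1025 V^2
Step 2: P = C*V^2*f = 2.95e-12 F * 1.1025 * 1.99e9 Hz
Step 3: P = 6.47222625e-03 W
Step 4: P = 6.472 mW

6.472


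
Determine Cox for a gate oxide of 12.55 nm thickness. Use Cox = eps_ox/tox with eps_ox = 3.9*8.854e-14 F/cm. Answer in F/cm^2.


Step 1: eps_ox = 3.9 * 8.854e-14 = 3.45306e-13 F/cm
Step 2: tox in cm = 12.55 nm * 1e-7 = 1.2550e-06 cm
Step 3: Cox = 3.45306e-13 / 1.2550e-06 = 2.75e-07 F/cm^2

2.75e-07


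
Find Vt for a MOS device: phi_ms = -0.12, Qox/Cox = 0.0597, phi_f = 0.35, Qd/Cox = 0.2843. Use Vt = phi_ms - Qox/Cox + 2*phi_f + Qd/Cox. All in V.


Step 1: Vt = phi_ms - Qox/Cox + 2*phi_f + Qd/Cox
Step 2: Vt = -0.12 - 0.0597 + 2*0.35 + 0.2843
Step 3: Vt = -0.12 - 0.0597 + 0.7 + 0.2843
Step 4: Vt = 0.8046 V

0.8046


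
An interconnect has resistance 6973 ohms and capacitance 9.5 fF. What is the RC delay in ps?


Step 1: tau = R * C
Step 2: tau = 6973 * 9.5 fF = 6973 * 9.5e-15 F
Step 3: tau = 6.62435e-11 s = 66.2435 ps

66.2435


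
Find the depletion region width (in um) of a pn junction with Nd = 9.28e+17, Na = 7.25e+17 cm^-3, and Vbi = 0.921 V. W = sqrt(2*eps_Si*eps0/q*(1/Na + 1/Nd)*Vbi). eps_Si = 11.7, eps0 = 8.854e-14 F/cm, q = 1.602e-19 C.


Step 1: 1/Na + 1/Nd = 1/7.25e+17 + 1/9.28e+17 = 2.45690e-18
Step 2: 2*eps*eps0/q = 2*11.7*8.854e-14/1.602e-19 = 1.293281e+07
Step 3: W^2 = 1.293281e+07 * 2.45690e-18 * 0.921 = 2.92644e-11
Step 4: W = sqrt(2.92644e-11) = 5.410e-06 cm = 0.0541 um

0.0541


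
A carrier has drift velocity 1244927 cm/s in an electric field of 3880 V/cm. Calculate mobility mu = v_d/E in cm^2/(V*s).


Step 1: mu = v_d / E
Step 2: mu = 1244927 / 3880
Step 3: mu = 320.86 cm^2/(V*s)

320.86


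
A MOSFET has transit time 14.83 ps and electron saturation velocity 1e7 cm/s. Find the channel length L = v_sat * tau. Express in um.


Step 1: tau in seconds = 14.83 ps * 1e-12 = 1.4830e-11 s
Step 2: L = v_sat * tau = 1e7 * 1.4830e-11 = 1.4830e-04 cm
Step 3: L in um = 1.4830e-04 * 1e4 = 1.483 um

1.483


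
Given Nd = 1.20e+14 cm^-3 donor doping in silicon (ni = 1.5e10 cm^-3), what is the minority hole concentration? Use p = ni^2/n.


Step 1: Since Nd >> ni, n ≈ Nd = 1.20e+14 cm^-3
Step 2: p = ni^2 / n = (1.5e10)^2 / 1.20e+14
Step 3: p = 2.25e20 / 1.20e+14 = 1.88e+06 cm^-3

1.88e+06


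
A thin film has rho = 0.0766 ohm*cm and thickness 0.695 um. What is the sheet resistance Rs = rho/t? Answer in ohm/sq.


Step 1: Convert thickness to cm: t = 0.695 um = 6.9500e-05 cm
Step 2: Rs = rho / t = 0.0766 / 6.9500e-05
Step 3: Rs = 1102.2 ohm/sq

1102.2


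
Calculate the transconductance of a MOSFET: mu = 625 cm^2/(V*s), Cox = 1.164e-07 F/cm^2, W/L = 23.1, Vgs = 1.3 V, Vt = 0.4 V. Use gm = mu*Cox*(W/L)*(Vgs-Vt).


Step 1: Vov = Vgs - Vt = 1.3 - 0.4 = 0.9 V
Step 2: gm = mu * Cox * (W/L) * Vov
Step 3: gm = 625 * 1.164e-07 * 23.1 * 0.9 = 1.51e-03 S

1.51e-03


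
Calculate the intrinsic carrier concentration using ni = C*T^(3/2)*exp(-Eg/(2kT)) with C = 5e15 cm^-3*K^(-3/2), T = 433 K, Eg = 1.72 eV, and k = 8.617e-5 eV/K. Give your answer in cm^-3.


Step 1: Compute kT = 8.617e-5 * 433 = 0.03731161 eV
Step 2: Exponent = -Eg/(2kT) = -1.72/(2*0.03731161) = -23.04913
Step 3: T^(3/2) = 433^1.5 = 9010.15
Step 4: ni = 5e15 * 9010.15 * exp(-23.04913) = 4.40e+09 cm^-3

4.40e+09


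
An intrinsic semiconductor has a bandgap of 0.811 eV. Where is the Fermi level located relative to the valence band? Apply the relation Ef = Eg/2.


Step 1: For an intrinsic semiconductor, the Fermi level sits at midgap.
Step 2: Ef = Eg / 2 = 0.811 / 2 = 0.4055 eV

0.4055


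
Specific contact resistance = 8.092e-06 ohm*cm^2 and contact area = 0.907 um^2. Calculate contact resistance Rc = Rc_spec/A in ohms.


Step 1: Convert area to cm^2: 0.907 um^2 = 9.0700e-09 cm^2
Step 2: Rc = Rc_spec / A = 8.092e-06 / 9.0700e-09
Step 3: Rc = 8.92e+02 ohms

8.92e+02


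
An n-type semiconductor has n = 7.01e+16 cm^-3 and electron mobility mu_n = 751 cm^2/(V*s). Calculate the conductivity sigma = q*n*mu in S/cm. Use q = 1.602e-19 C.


Step 1: sigma = q * n * mu
Step 2: sigma = 1.602e-19 * 7.01e+16 * 751
Step 3: sigma = 8.434e+00 S/cm

8.434e+00


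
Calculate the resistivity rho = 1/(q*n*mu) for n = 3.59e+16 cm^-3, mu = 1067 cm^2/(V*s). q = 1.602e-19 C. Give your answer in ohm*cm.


Step 1: sigma = q * n * mu = 1.602e-19 * 3.59e+16 * 1067 = 6.13651e+00 S/cm
Step 2: rho = 1 / sigma = 1 / 6.13651e+00 = 0.163 ohm*cm

0.163


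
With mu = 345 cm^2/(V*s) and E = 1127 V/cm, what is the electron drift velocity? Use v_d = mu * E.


Step 1: v_d = mu * E
Step 2: v_d = 345 * 1127 = 388815
Step 3: v_d = 3.89e+05 cm/s

3.89e+05


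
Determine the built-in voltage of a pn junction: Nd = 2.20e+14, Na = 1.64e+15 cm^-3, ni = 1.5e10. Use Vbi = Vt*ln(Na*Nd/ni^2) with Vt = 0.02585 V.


Step 1: Compute Na*Nd/ni^2 = 1.64e+15 * 2.20e+14 / (1.5e10)^2 = 1.6036e+09
Step 2: ln(1.6036e+09) = 21.1955
Step 3: Vbi = 0.02585 * 21.1955 = 0.548 V

0.548


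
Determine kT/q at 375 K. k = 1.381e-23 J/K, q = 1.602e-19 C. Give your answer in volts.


Step 1: kT = 1.381e-23 * 375 = 5.17875e-21 J
Step 2: Vt = kT/q = 5.17875e-21 / 1.602e-19
Step 3: Vt = 0.03233 V

0.03233


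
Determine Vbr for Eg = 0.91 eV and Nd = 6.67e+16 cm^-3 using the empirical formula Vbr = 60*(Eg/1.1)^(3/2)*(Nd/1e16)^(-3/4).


Step 1: Eg/1.1 = 0.91/1.1 = 0.827273
Step 2: (Eg/1.1)^1.5 = 0.827273^1.5 = 0.752442
Step 3: (Nd/1e16)^(-0.75) = (6.67)^(-0.75) = 0.240938
Step 4: Vbr = 60 * 0.752442 * 0.240938 = 10.9 V

10.9


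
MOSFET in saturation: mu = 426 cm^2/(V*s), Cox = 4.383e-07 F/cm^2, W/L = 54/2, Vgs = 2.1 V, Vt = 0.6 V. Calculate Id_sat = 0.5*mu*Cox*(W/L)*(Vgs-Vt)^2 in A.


Step 1: Overdrive voltage Vov = Vgs - Vt = 2.1 - 0.6 = 1.5 V
Step 2: W/L = 54/2 = 27
Step 3: Id = 0.5 * 426 * 4.383e-07 * 27 * 1.5^2
Step 4: Id = 5.67e-03 A

5.67e-03


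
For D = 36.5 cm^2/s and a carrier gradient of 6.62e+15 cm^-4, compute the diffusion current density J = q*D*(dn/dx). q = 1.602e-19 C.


Step 1: J = q * D * (dn/dx)
Step 2: J = 1.602e-19 * 36.5 * 6.62e+15
Step 3: J = 3.87e-02 A/cm^2

3.87e-02


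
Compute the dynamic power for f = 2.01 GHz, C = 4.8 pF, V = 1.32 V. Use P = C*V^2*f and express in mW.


Step 1: V^2 = 1.32^2 = 1.7424 V^2
Step 2: P = C*V^2*f = 4.8e-12 F * 1.7424 * 2.01e9 Hz
Step 3: P = 1.68106752e-02 W
Step 4: P = 16.811 mW

16.811


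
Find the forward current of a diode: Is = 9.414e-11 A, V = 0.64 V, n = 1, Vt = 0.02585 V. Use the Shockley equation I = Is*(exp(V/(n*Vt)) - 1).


Step 1: V/(n*Vt) = 0.64/(1*0.02585) = 24.7582
Step 2: exp(24.7582) = 5.6539e+10
Step 3: I = 9.414e-11 * (5.6539e+10 - 1) = 5.32e+00 A

5.32e+00


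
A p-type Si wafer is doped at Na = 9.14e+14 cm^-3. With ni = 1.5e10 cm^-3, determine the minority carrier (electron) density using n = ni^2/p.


Step 1: Majority hole concentration p ≈ Na = 9.14e+14 cm^-3
Step 2: n = ni^2 / Na = (1.5e10)^2 / 9.14e+14
Step 3: n = 2.46e+05 cm^-3

2.46e+05


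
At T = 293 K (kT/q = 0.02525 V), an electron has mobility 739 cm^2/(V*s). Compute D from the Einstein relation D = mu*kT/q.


Step 1: D = mu * (kT/q)
Step 2: D = 739 * 0.02525
Step 3: D = 18.66 cm^2/s

18.66


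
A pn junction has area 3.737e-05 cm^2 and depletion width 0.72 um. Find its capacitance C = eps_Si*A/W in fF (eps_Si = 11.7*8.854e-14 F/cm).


Step 1: eps_Si = 11.7 * 8.854e-14 = 1.035918e-12 F/cm
Step 2: W in cm = 0.72 * 1e-4 = 7.20e-05 cm
Step 3: C = 1.035918e-12 * 3.737e-05 / 7.20e-05 = 5.376702e-13 F
Step 4: C = 537.67 fF

537.67


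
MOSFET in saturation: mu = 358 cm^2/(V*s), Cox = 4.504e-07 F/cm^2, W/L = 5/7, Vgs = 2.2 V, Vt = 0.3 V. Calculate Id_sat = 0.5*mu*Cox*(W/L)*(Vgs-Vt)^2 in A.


Step 1: Overdrive voltage Vov = Vgs - Vt = 2.2 - 0.3 = 1.9 V
Step 2: W/L = 5/7 = 0.714286
Step 3: Id = 0.5 * 358 * 4.504e-07 * 0.714286 * 1.9^2
Step 4: Id = 2.08e-04 A

2.08e-04


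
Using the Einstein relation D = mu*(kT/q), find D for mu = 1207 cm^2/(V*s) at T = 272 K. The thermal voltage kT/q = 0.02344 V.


Step 1: D = mu * (kT/q)
Step 2: D = 1207 * 0.02344
Step 3: D = 28.29 cm^2/s

28.29


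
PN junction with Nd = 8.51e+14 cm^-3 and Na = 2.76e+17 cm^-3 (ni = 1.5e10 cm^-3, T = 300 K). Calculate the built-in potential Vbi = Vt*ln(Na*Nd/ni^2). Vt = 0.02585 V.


Step 1: Compute Na*Nd/ni^2 = 2.76e+17 * 8.51e+14 / (1.5e10)^2 = 1.0439e+12
Step 2: ln(1.0439e+12) = 27.6740
Step 3: Vbi = 0.02585 * 27.6740 = 0.715 V

0.715


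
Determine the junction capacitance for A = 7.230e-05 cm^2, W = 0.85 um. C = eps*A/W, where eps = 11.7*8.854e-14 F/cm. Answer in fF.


Step 1: eps_Si = 11.7 * 8.854e-14 = 1.035918e-12 F/cm
Step 2: W in cm = 0.85 * 1e-4 = 8.50e-05 cm
Step 3: C = 1.035918e-12 * 7.230e-05 / 8.50e-05 = 8.811397e-13 F
Step 4: C = 881.14 fF

881.14


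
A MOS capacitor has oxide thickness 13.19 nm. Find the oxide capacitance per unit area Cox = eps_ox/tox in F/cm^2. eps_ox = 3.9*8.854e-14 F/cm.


Step 1: eps_ox = 3.9 * 8.854e-14 = 3.45306e-13 F/cm
Step 2: tox in cm = 13.19 nm * 1e-7 = 1.3190e-06 cm
Step 3: Cox = 3.45306e-13 / 1.3190e-06 = 2.62e-07 F/cm^2

2.62e-07


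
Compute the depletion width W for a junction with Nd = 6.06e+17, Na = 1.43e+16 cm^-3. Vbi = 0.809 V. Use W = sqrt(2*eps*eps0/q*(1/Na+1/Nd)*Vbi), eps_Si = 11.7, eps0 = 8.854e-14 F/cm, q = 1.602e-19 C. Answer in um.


Step 1: 1/Na + 1/Nd = 1/1.43e+16 + 1/6.06e+17 = 7.15802e-17
Step 2: 2*eps*eps0/q = 2*11.7*8.854e-14/1.602e-19 = 1.293281e+07
Step 3: W^2 = 1.293281e+07 * 7.15802e-17 * 0.809 = 7.48918e-10
Step 4: W = sqrt(7.48918e-10) = 2.737e-05 cm = 0.2737 um

0.2737


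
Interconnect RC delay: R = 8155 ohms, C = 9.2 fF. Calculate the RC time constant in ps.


Step 1: tau = R * C
Step 2: tau = 8155 * 9.2 fF = 8155 * 9.2e-15 F
Step 3: tau = 7.5026e-11 s = 75.026 ps

75.026


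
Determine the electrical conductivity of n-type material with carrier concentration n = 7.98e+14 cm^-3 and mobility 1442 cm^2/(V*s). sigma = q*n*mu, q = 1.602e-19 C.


Step 1: sigma = q * n * mu
Step 2: sigma = 1.602e-19 * 7.98e+14 * 1442
Step 3: sigma = 1.843e-01 S/cm

1.843e-01


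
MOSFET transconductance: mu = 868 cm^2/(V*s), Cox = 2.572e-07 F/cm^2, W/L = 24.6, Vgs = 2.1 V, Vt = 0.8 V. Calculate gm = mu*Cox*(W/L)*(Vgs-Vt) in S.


Step 1: Vov = Vgs - Vt = 2.1 - 0.8 = 1.3 V
Step 2: gm = mu * Cox * (W/L) * Vov
Step 3: gm = 868 * 2.572e-07 * 24.6 * 1.3 = 7.14e-03 S

7.14e-03


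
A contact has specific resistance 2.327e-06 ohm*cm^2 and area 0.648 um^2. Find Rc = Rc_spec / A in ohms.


Step 1: Convert area to cm^2: 0.648 um^2 = 6.4800e-09 cm^2
Step 2: Rc = Rc_spec / A = 2.327e-06 / 6.4800e-09
Step 3: Rc = 3.59e+02 ohms

3.59e+02


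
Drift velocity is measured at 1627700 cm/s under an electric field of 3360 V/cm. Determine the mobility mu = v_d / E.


Step 1: mu = v_d / E
Step 2: mu = 1627700 / 3360
Step 3: mu = 484.43 cm^2/(V*s)

484.43


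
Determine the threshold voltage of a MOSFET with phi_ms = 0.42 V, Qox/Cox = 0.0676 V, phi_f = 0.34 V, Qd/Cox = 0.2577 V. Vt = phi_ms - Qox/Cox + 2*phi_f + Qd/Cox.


Step 1: Vt = phi_ms - Qox/Cox + 2*phi_f + Qd/Cox
Step 2: Vt = 0.42 - 0.0676 + 2*0.34 + 0.2577
Step 3: Vt = 0.42 - 0.0676 + 0.68 + 0.2577
Step 4: Vt = 1.2901 V

1.2901


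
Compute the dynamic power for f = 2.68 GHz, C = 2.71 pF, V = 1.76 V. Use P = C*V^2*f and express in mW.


Step 1: V^2 = 1.76^2 = 3.0976 V^2
Step 2: P = C*V^2*f = 2.71e-12 F * 3.0976 * 2.68e9 Hz
Step 3: P = 2.249724928e-02 W
Step 4: P = 22.497 mW

22.497


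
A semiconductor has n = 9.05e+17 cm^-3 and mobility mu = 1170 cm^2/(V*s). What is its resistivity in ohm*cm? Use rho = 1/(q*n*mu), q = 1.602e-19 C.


Step 1: sigma = q * n * mu = 1.602e-19 * 9.05e+17 * 1170 = 1.69628e+02 S/cm
Step 2: rho = 1 / sigma = 1 / 1.69628e+02 = 0.005895 ohm*cm

0.005895


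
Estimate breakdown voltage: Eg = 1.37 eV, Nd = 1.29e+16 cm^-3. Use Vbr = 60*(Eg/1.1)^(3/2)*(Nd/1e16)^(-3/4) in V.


Step 1: Eg/1.1 = 1.37/1.1 = 1.245455
Step 2: (Eg/1.1)^1.5 = 1.245455^1.5 = 1.389927
Step 3: (Nd/1e16)^(-0.75) = (1.29)^(-0.75) = 0.826148
Step 4: Vbr = 60 * 1.389927 * 0.826148 = 68.9 V

68.9


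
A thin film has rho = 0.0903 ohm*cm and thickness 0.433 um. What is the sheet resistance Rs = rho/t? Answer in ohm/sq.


Step 1: Convert thickness to cm: t = 0.433 um = 4.3300e-05 cm
Step 2: Rs = rho / t = 0.0903 / 4.3300e-05
Step 3: Rs = 2085.5 ohm/sq

2085.5


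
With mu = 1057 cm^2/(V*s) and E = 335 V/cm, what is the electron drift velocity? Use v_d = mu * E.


Step 1: v_d = mu * E
Step 2: v_d = 1057 * 335 = 354095
Step 3: v_d = 3.54e+05 cm/s

3.54e+05


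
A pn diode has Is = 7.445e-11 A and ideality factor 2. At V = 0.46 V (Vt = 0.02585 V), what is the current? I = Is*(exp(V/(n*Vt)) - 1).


Step 1: V/(n*Vt) = 0.46/(2*0.02585) = 8.8975
Step 2: exp(8.8975) = 7.3137e+03
Step 3: I = 7.445e-11 * (7.3137e+03 - 1) = 5.44e-07 A

5.44e-07


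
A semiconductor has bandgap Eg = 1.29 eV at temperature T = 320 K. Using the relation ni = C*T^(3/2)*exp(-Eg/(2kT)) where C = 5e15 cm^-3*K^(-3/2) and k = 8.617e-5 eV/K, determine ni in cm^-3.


Step 1: Compute kT = 8.617e-5 * 320 = 0.0275744 eV
Step 2: Exponent = -Eg/(2kT) = -1.29/(2*0.0275744) = -23.39126
Step 3: T^(3/2) = 320^1.5 = 5724.33
Step 4: ni = 5e15 * 5724.33 * exp(-23.39126) = 1.99e+09 cm^-3

1.99e+09


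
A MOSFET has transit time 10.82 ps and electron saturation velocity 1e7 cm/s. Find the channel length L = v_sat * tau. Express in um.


Step 1: tau in seconds = 10.82 ps * 1e-12 = 1.0820e-11 s
Step 2: L = v_sat * tau = 1e7 * 1.0820e-11 = 1.0820e-04 cm
Step 3: L in um = 1.0820e-04 * 1e4 = 1.082 um

1.082


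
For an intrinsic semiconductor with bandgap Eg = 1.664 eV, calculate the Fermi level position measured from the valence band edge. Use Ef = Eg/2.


Step 1: For an intrinsic semiconductor, the Fermi level sits at midgap.
Step 2: Ef = Eg / 2 = 1.664 / 2 = 0.832 eV

0.832


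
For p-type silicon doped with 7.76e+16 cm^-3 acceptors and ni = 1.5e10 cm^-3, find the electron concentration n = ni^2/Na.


Step 1: Majority hole concentration p ≈ Na = 7.76e+16 cm^-3
Step 2: n = ni^2 / Na = (1.5e10)^2 / 7.76e+16
Step 3: n = 2.90e+03 cm^-3

2.90e+03


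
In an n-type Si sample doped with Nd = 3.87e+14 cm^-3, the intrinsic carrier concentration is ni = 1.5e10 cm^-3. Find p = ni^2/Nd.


Step 1: Since Nd >> ni, n ≈ Nd = 3.87e+14 cm^-3
Step 2: p = ni^2 / n = (1.5e10)^2 / 3.87e+14
Step 3: p = 2.25e20 / 3.87e+14 = 5.81e+05 cm^-3

5.81e+05


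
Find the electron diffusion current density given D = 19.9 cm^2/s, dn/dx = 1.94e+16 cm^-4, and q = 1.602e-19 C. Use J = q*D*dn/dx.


Step 1: J = q * D * (dn/dx)
Step 2: J = 1.602e-19 * 19.9 * 1.94e+16
Step 3: J = 6.18e-02 A/cm^2

6.18e-02


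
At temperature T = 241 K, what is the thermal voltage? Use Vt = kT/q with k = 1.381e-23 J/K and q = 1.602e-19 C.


Step 1: kT = 1.381e-23 * 241 = 3.32821e-21 J
Step 2: Vt = kT/q = 3.32821e-21 / 1.602e-19
Step 3: Vt = 0.02078 V

0.02078


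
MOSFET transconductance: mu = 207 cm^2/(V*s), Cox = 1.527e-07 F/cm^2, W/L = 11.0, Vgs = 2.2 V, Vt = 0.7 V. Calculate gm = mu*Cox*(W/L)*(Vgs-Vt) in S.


Step 1: Vov = Vgs - Vt = 2.2 - 0.7 = 1.5 V
Step 2: gm = mu * Cox * (W/L) * Vov
Step 3: gm = 207 * 1.527e-07 * 11.0 * 1.5 = 5.22e-04 S

5.22e-04


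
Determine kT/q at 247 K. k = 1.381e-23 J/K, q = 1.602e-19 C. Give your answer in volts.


Step 1: kT = 1.381e-23 * 247 = 3.41107e-21 J
Step 2: Vt = kT/q = 3.41107e-21 / 1.602e-19
Step 3: Vt = 0.02129 V

0.02129


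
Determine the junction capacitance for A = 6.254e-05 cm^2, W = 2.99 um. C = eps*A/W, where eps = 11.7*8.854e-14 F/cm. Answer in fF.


Step 1: eps_Si = 11.7 * 8.854e-14 = 1.035918e-12 F/cm
Step 2: W in cm = 2.99 * 1e-4 = 2.99e-04 cm
Step 3: C = 1.035918e-12 * 6.254e-05 / 2.99e-04 = 2.166766e-13 F
Step 4: C = 216.68 fF

216.68


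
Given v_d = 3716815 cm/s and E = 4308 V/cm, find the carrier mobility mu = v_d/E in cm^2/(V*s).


Step 1: mu = v_d / E
Step 2: mu = 3716815 / 4308
Step 3: mu = 862.77 cm^2/(V*s)

862.77


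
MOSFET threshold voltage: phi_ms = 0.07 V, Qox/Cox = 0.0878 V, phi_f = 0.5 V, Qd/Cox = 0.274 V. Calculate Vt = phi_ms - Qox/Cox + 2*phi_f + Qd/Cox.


Step 1: Vt = phi_ms - Qox/Cox + 2*phi_f + Qd/Cox
Step 2: Vt = 0.07 - 0.0878 + 2*0.5 + 0.274
Step 3: Vt = 0.07 - 0.0878 + 1.0 + 0.274
Step 4: Vt = 1.2562 V

1.2562


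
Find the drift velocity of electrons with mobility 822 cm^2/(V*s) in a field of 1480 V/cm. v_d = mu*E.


Step 1: v_d = mu * E
Step 2: v_d = 822 * 1480 = 1216560
Step 3: v_d = 1.22e+06 cm/s

1.22e+06


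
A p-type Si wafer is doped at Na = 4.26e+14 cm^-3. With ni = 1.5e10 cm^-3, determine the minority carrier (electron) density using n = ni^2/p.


Step 1: Majority hole concentration p ≈ Na = 4.26e+14 cm^-3
Step 2: n = ni^2 / Na = (1.5e10)^2 / 4.26e+14
Step 3: n = 5.28e+05 cm^-3

5.28e+05


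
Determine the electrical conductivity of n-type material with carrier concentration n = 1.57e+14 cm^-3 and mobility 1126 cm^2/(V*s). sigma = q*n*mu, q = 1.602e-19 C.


Step 1: sigma = q * n * mu
Step 2: sigma = 1.602e-19 * 1.57e+14 * 1126
Step 3: sigma = 2.832e-02 S/cm

2.832e-02


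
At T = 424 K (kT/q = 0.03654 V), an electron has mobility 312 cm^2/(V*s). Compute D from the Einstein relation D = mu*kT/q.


Step 1: D = mu * (kT/q)
Step 2: D = 312 * 0.03654
Step 3: D = 11.4 cm^2/s

11.4


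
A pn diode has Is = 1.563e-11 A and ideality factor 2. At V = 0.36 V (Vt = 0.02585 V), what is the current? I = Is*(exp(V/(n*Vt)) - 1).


Step 1: V/(n*Vt) = 0.36/(2*0.02585) = 6.9632
Step 2: exp(6.9632) = 1.0570e+03
Step 3: I = 1.563e-11 * (1.0570e+03 - 1) = 1.65e-08 A

1.65e-08


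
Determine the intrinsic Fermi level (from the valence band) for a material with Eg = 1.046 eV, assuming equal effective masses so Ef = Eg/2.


Step 1: For an intrinsic semiconductor, the Fermi level sits at midgap.
Step 2: Ef = Eg / 2 = 1.046 / 2 = 0.523 eV

0.523


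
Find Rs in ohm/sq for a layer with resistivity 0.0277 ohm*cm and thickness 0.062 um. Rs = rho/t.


Step 1: Convert thickness to cm: t = 0.062 um = 6.2000e-06 cm
Step 2: Rs = rho / t = 0.0277 / 6.2000e-06
Step 3: Rs = 4467.7 ohm/sq

4467.7


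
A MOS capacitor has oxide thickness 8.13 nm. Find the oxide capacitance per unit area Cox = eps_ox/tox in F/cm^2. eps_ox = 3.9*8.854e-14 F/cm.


Step 1: eps_ox = 3.9 * 8.854e-14 = 3.45306e-13 F/cm
Step 2: tox in cm = 8.13 nm * 1e-7 = 8.1300e-07 cm
Step 3: Cox = 3.45306e-13 / 8.1300e-07 = 4.25e-07 F/cm^2

4.25e-07


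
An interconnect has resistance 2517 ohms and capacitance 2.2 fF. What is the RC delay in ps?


Step 1: tau = R * C
Step 2: tau = 2517 * 2.2 fF = 2517 * 2.2e-15 F
Step 3: tau = 5.5374e-12 s = 5.5374 ps

5.5374


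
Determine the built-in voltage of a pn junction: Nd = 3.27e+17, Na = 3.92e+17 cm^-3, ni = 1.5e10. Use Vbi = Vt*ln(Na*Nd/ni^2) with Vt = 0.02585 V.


Step 1: Compute Na*Nd/ni^2 = 3.92e+17 * 3.27e+17 / (1.5e10)^2 = 5.6971e+14
Step 2: ln(5.6971e+14) = 33.9761
Step 3: Vbi = 0.02585 * 33.9761 = 0.878 V

0.878


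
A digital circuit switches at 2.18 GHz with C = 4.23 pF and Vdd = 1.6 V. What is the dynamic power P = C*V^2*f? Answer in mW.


Step 1: V^2 = 1.6^2 = 2.56 V^2
Step 2: P = C*V^2*f = 4.23e-12 F * 2.56 * 2.18e9 Hz
Step 3: P = 2.3606784e-02 W
Step 4: P = 23.607 mW

23.607


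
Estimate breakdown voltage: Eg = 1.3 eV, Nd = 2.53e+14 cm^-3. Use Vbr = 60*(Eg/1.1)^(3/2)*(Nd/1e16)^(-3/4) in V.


Step 1: Eg/1.1 = 1.3/1.1 = 1.181818
Step 2: (Eg/1.1)^1.5 = 1.181818^1.5 = 1.284772
Step 3: (Nd/1e16)^(-0.75) = (0.0253)^(-0.75) = 15.763753
Step 4: Vbr = 60 * 1.284772 * 15.763753 = 1215.2 V

1215.2


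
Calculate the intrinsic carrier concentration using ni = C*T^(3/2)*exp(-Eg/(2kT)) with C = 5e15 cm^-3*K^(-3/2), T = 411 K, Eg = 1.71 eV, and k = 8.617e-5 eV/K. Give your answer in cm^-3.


Step 1: Compute kT = 8.617e-5 * 411 = 0.03541587 eV
Step 2: Exponent = -Eg/(2kT) = -1.71/(2*0.03541587) = -24.14172
Step 3: T^(3/2) = 411^1.5 = 8332.26
Step 4: ni = 5e15 * 8332.26 * exp(-24.14172) = 1.36e+09 cm^-3

1.36e+09


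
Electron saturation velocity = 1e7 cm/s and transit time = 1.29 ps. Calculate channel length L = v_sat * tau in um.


Step 1: tau in seconds = 1.29 ps * 1e-12 = 1.2900e-12 s
Step 2: L = v_sat * tau = 1e7 * 1.2900e-12 = 1.2900e-05 cm
Step 3: L in um = 1.2900e-05 * 1e4 = 0.129 um

0.129


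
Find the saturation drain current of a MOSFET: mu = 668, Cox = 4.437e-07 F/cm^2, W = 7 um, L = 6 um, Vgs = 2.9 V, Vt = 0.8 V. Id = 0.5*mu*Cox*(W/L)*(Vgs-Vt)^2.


Step 1: Overdrive voltage Vov = Vgs - Vt = 2.9 - 0.8 = 2.1 V
Step 2: W/L = 7/6 = 1.16667
Step 3: Id = 0.5 * 668 * 4.437e-07 * 1.16667 * 2.1^2
Step 4: Id = 7.62e-04 A

7.62e-04


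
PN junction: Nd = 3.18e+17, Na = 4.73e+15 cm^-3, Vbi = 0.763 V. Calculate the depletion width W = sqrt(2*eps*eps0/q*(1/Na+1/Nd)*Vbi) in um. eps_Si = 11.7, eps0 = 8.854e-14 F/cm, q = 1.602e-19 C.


Step 1: 1/Na + 1/Nd = 1/4.73e+15 + 1/3.18e+17 = 2.14561e-16
Step 2: 2*eps*eps0/q = 2*11.7*8.854e-14/1.602e-19 = 1.293281e+07
Step 3: W^2 = 1.293281e+07 * 2.14561e-16 * 0.763 = 2.11723e-09
Step 4: W = sqrt(2.11723e-09) = 4.601e-05 cm = 0.4601 um

0.4601


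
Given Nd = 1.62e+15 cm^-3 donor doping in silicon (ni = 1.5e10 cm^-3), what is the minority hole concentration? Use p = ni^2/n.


Step 1: Since Nd >> ni, n ≈ Nd = 1.62e+15 cm^-3
Step 2: p = ni^2 / n = (1.5e10)^2 / 1.62e+15
Step 3: p = 2.25e20 / 1.62e+15 = 1.39e+05 cm^-3

1.39e+05


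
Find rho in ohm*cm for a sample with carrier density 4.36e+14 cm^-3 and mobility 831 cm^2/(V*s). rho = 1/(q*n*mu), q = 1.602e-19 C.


Step 1: sigma = q * n * mu = 1.602e-19 * 4.36e+14 * 831 = 5.80430e-02 S/cm
Step 2: rho = 1 / sigma = 1 / 5.80430e-02 = 17.23 ohm*cm

17.23


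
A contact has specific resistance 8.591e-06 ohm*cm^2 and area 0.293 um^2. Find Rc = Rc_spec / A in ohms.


Step 1: Convert area to cm^2: 0.293 um^2 = 2.9300e-09 cm^2
Step 2: Rc = Rc_spec / A = 8.591e-06 / 2.9300e-09
Step 3: Rc = 2.93e+03 ohms

2.93e+03


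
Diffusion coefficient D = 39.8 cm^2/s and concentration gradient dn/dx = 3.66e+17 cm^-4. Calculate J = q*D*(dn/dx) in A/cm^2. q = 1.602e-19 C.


Step 1: J = q * D * (dn/dx)
Step 2: J = 1.602e-19 * 39.8 * 3.66e+17
Step 3: J = 2.33e+00 A/cm^2

2.33e+00
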